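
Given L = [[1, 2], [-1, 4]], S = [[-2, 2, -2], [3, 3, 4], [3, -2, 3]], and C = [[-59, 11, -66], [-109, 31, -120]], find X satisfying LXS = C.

X = [[0, -1, 0], [5, -3, -3]]

Left-multiply by L⁻¹ and right-multiply by S⁻¹: X = L⁻¹CS⁻¹.
L has determinant 6; L⁻¹ = [[2/3, -1/3], [1/6, 1/6]].
det S = 2; the adjugate gives S⁻¹ = [[17/2, -1, 7], [3/2, 0, 1], [-15/2, 1, -6]].
L⁻¹C = [[-3, -3, -4], [-28, 7, -31]].
X = (L⁻¹C)S⁻¹ = [[0, -1, 0], [5, -3, -3]].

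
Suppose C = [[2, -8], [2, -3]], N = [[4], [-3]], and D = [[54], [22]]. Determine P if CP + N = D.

CP = D − N = [[50], [25]].
C is on the left of P, so left-multiply by C⁻¹: P = C⁻¹(D − N).
det C = 10; the adjugate gives C⁻¹ = [[-3/10, 4/5], [-1/5, 1/5]].
P = C⁻¹(D − N) = [[5], [-5]].

P = [[5], [-5]]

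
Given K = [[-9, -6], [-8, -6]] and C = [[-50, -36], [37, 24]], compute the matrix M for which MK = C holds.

M = [[2, 4], [-5, 1]]

Since K sits to the right of M, M = CK⁻¹.
det K = 6; the adjugate gives K⁻¹ = [[-1, 1], [4/3, -3/2]].
M = CK⁻¹ = [[-50, -36], [37, 24]] · [[-1, 1], [4/3, -3/2]] = [[2, 4], [-5, 1]].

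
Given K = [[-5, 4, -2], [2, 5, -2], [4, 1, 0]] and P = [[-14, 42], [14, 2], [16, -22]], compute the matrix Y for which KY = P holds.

Since K multiplies Y on the left, Y = K⁻¹P.
K has determinant -6; K⁻¹ = [[-1/3, 1/3, -1/3], [4/3, -4/3, 7/3], [3, -7/2, 11/2]].
Y = K⁻¹P = [[-1/3, 1/3, -1/3], [4/3, -4/3, 7/3], [3, -7/2, 11/2]] · [[-14, 42], [14, 2], [16, -22]] = [[4, -6], [0, 2], [-3, -2]].

Y = [[4, -6], [0, 2], [-3, -2]]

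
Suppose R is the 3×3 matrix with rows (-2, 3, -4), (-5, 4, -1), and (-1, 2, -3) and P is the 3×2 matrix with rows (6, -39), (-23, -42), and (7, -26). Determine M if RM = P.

Since R multiplies M on the left, M = R⁻¹P.
R has determinant 2; R⁻¹ = [[-5, 1/2, 13/2], [-7, 1, 9], [-3, 1/2, 7/2]].
M = R⁻¹P = [[-5, 1/2, 13/2], [-7, 1, 9], [-3, 1/2, 7/2]] · [[6, -39], [-23, -42], [7, -26]] = [[4, 5], [-2, -3], [-5, 5]].

M = [[4, 5], [-2, -3], [-5, 5]]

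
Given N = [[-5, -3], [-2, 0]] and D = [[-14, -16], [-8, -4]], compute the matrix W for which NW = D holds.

Since N multiplies W on the left, W = N⁻¹D.
N has determinant -6; N⁻¹ = [[0, -1/2], [-1/3, 5/6]].
W = N⁻¹D = [[0, -1/2], [-1/3, 5/6]] · [[-14, -16], [-8, -4]] = [[4, 2], [-2, 2]].

W = [[4, 2], [-2, 2]]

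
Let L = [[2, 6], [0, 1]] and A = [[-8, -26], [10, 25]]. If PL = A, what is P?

L is on the right of P, so right-multiply by L⁻¹: P = AL⁻¹.
det L = 2, so L⁻¹ = [[1/2, -3], [0, 1]].
P = AL⁻¹ = [[-8, -26], [10, 25]] · [[1/2, -3], [0, 1]] = [[-4, -2], [5, -5]].

P = [[-4, -2], [5, -5]]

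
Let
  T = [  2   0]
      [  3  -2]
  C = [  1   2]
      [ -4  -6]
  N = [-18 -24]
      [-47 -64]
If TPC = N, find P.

P = [[3, 3], [-2, -3]]

Left-multiply by T⁻¹ and right-multiply by C⁻¹: P = T⁻¹NC⁻¹.
T has determinant -4; T⁻¹ = [[1/2, 0], [3/4, -1/2]].
det C = 2, so C⁻¹ = [[-3, -1], [2, 1/2]].
T⁻¹N = [[-9, -12], [10, 14]].
P = (T⁻¹N)C⁻¹ = [[3, 3], [-2, -3]].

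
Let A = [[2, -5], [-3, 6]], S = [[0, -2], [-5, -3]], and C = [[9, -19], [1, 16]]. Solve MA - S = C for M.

MA = C + S = [[9, -21], [-4, 13]].
Right-multiplying both sides by A⁻¹ gives M = (C + S)A⁻¹.
A has determinant -3; A⁻¹ = [[-2, -5/3], [-1, -2/3]].
M = (C + S)A⁻¹ = [[3, -1], [-5, -2]].

M = [[3, -1], [-5, -2]]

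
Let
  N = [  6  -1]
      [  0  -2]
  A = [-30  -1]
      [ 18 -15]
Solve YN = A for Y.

Y = [[-5, 3], [3, 6]]

N is on the right of Y, so right-multiply by N⁻¹: Y = AN⁻¹.
N has determinant -12; N⁻¹ = [[1/6, -1/12], [0, -1/2]].
Y = AN⁻¹ = [[-30, -1], [18, -15]] · [[1/6, -1/12], [0, -1/2]] = [[-5, 3], [3, 6]].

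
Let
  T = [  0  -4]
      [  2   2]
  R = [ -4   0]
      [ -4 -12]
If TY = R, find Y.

Left-multiplying both sides by T⁻¹ gives Y = T⁻¹R.
det T = 8; the adjugate gives T⁻¹ = [[1/4, 1/2], [-1/4, 0]].
Y = T⁻¹R = [[1/4, 1/2], [-1/4, 0]] · [[-4, 0], [-4, -12]] = [[-3, -6], [1, 0]].

Y = [[-3, -6], [1, 0]]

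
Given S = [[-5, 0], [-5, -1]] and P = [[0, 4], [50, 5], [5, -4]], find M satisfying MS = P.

Since S sits to the right of M, M = PS⁻¹.
S has determinant 5; S⁻¹ = [[-1/5, 0], [1, -1]].
M = PS⁻¹ = [[0, 4], [50, 5], [5, -4]] · [[-1/5, 0], [1, -1]] = [[4, -4], [-5, -5], [-5, 4]].

M = [[4, -4], [-5, -5], [-5, 4]]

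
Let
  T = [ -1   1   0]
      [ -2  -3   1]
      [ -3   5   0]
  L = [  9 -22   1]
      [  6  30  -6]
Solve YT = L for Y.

Right-multiplying both sides by T⁻¹ gives Y = LT⁻¹.
det T = 2; the adjugate gives T⁻¹ = [[-5/2, 0, 1/2], [-3/2, 0, 1/2], [-19/2, 1, 5/2]].
Y = LT⁻¹ = [[9, -22, 1], [6, 30, -6]] · [[-5/2, 0, 1/2], [-3/2, 0, 1/2], [-19/2, 1, 5/2]] = [[1, 1, -4], [-3, -6, 3]].

Y = [[1, 1, -4], [-3, -6, 3]]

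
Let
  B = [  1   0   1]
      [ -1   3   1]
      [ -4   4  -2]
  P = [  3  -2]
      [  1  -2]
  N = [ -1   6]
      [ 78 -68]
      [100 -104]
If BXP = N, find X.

X = [[-3, -2], [5, 4], [4, -2]]

Left-multiply by B⁻¹ and right-multiply by P⁻¹: X = B⁻¹NP⁻¹.
det B = -2; the adjugate gives B⁻¹ = [[5, -2, 3/2], [3, -1, 1], [-4, 2, -3/2]].
P has determinant -4; P⁻¹ = [[1/2, -1/2], [1/4, -3/4]].
B⁻¹N = [[-11, 10], [19, -18], [10, -4]].
X = (B⁻¹N)P⁻¹ = [[-3, -2], [5, 4], [4, -2]].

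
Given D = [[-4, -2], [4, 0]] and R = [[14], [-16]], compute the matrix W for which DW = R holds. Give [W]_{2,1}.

Since D multiplies W on the left, W = D⁻¹R.
D has determinant 8; D⁻¹ = [[0, 1/4], [-1/2, -1/2]].
W = D⁻¹R = [[0, 1/4], [-1/2, -1/2]] · [[14], [-16]] = [[-4], [1]].

1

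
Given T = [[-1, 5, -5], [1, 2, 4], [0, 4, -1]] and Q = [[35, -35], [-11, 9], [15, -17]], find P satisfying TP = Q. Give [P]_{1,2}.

Left-multiplying both sides by T⁻¹ gives P = T⁻¹Q.
T has determinant 3; T⁻¹ = [[-6, -5, 10], [1/3, 1/3, -1/3], [4/3, 4/3, -7/3]].
P = T⁻¹Q = [[-6, -5, 10], [1/3, 1/3, -1/3], [4/3, 4/3, -7/3]] · [[35, -35], [-11, 9], [15, -17]] = [[-5, -5], [3, -3], [-3, 5]].

-5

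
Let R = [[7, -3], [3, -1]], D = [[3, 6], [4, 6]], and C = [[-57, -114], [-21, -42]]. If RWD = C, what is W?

W = [[-1, 0], [4, 0]]

W = R⁻¹CD⁻¹ (apply R⁻¹ on the left and D⁻¹ on the right).
det R = 2; the adjugate gives R⁻¹ = [[-1/2, 3/2], [-3/2, 7/2]].
D has determinant -6; D⁻¹ = [[-1, 1], [2/3, -1/2]].
R⁻¹C = [[-3, -6], [12, 24]].
W = (R⁻¹C)D⁻¹ = [[-1, 0], [4, 0]].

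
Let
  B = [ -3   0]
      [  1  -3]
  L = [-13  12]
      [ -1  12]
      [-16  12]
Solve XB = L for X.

B is on the right of X, so right-multiply by B⁻¹: X = LB⁻¹.
B has determinant 9; B⁻¹ = [[-1/3, 0], [-1/9, -1/3]].
X = LB⁻¹ = [[-13, 12], [-1, 12], [-16, 12]] · [[-1/3, 0], [-1/9, -1/3]] = [[3, -4], [-1, -4], [4, -4]].

X = [[3, -4], [-1, -4], [4, -4]]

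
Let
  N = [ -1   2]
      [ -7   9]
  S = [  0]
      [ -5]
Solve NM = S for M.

M = [[2], [1]]

N is on the left of M, so left-multiply by N⁻¹: M = N⁻¹S.
det N = 5; the adjugate gives N⁻¹ = [[9/5, -2/5], [7/5, -1/5]].
M = N⁻¹S = [[9/5, -2/5], [7/5, -1/5]] · [[0], [-5]] = [[2], [1]].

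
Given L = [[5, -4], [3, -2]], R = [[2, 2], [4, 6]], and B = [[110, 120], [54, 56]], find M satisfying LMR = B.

M = [[5, -3], [-5, -5]]

Left-multiply by L⁻¹ and right-multiply by R⁻¹: M = L⁻¹BR⁻¹.
det L = 2, so L⁻¹ = [[-1, 2], [-3/2, 5/2]].
R has determinant 4; R⁻¹ = [[3/2, -1/2], [-1, 1/2]].
L⁻¹B = [[-2, -8], [-30, -40]].
M = (L⁻¹B)R⁻¹ = [[5, -3], [-5, -5]].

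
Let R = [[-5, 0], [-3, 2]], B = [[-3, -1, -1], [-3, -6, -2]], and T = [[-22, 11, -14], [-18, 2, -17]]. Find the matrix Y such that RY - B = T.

RY = T + B = [[-25, 10, -15], [-21, -4, -19]].
Left-multiplying both sides by R⁻¹ gives Y = R⁻¹(T + B).
det R = -10, so R⁻¹ = [[-1/5, 0], [-3/10, 1/2]].
Y = R⁻¹(T + B) = [[5, -2, 3], [-3, -5, -5]].

Y = [[5, -2, 3], [-3, -5, -5]]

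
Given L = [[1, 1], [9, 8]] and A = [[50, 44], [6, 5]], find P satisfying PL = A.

L is on the right of P, so right-multiply by L⁻¹: P = AL⁻¹.
det L = -1; the adjugate gives L⁻¹ = [[-8, 1], [9, -1]].
P = AL⁻¹ = [[50, 44], [6, 5]] · [[-8, 1], [9, -1]] = [[-4, 6], [-3, 1]].

P = [[-4, 6], [-3, 1]]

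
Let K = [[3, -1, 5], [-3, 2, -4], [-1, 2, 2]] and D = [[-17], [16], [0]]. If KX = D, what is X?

Since K multiplies X on the left, X = K⁻¹D.
det K = 6, so K⁻¹ = [[2, 2, -1], [5/3, 11/6, -1/2], [-2/3, -5/6, 1/2]].
X = K⁻¹D = [[2, 2, -1], [5/3, 11/6, -1/2], [-2/3, -5/6, 1/2]] · [[-17], [16], [0]] = [[-2], [1], [-2]].

X = [[-2], [1], [-2]]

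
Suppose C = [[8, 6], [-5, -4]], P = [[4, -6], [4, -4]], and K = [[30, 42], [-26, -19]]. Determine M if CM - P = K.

M = [[2, 3], [3, 2]]

CM = K + P = [[34, 36], [-22, -23]].
Since C multiplies M on the left, M = C⁻¹(K + P).
det C = -2; the adjugate gives C⁻¹ = [[2, 3], [-5/2, -4]].
M = C⁻¹(K + P) = [[2, 3], [3, 2]].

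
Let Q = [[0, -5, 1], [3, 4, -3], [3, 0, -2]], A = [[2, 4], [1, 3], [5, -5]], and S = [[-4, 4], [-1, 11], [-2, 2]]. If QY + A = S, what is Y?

Y = [[-3, -1], [1, -1], [-1, -5]]

QY = S − A = [[-6, 0], [-2, 8], [-7, 7]].
Left-multiplying both sides by Q⁻¹ gives Y = Q⁻¹(S − A).
det Q = 3, so Q⁻¹ = [[-8/3, -10/3, 11/3], [-1, -1, 1], [-4, -5, 5]].
Y = Q⁻¹(S − A) = [[-3, -1], [1, -1], [-1, -5]].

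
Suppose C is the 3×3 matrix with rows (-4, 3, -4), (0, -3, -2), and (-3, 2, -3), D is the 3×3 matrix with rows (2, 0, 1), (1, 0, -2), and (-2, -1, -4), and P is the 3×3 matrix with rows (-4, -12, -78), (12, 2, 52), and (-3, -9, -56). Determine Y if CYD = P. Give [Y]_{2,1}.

-2

Isolating Y: multiply by C⁻¹ from the left and D⁻¹ from the right, so Y = C⁻¹PD⁻¹.
C has determinant 2; C⁻¹ = [[13/2, 1/2, -9], [3, 0, -4], [-9/2, -1/2, 6]].
det D = -5, so D⁻¹ = [[2/5, 1/5, 0], [-8/5, 6/5, -1], [1/5, -2/5, 0]].
C⁻¹P = [[7, 4, 23], [0, 0, -10], [-6, -1, -11]].
Y = (C⁻¹P)D⁻¹ = [[1, -3, -4], [-2, 4, 0], [-3, 2, 1]].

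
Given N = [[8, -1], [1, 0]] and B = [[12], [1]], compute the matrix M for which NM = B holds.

N is on the left of M, so left-multiply by N⁻¹: M = N⁻¹B.
det N = 1, so N⁻¹ = [[0, 1], [-1, 8]].
M = N⁻¹B = [[0, 1], [-1, 8]] · [[12], [1]] = [[1], [-4]].

M = [[1], [-4]]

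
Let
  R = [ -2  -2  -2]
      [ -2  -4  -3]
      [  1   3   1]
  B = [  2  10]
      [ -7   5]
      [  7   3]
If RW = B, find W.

W = [[-6, -6], [4, 4], [1, -3]]

R is on the left of W, so left-multiply by R⁻¹: W = R⁻¹B.
det R = -4; the adjugate gives R⁻¹ = [[-5/4, 1, 1/2], [1/4, 0, 1/2], [1/2, -1, -1]].
W = R⁻¹B = [[-5/4, 1, 1/2], [1/4, 0, 1/2], [1/2, -1, -1]] · [[2, 10], [-7, 5], [7, 3]] = [[-6, -6], [4, 4], [1, -3]].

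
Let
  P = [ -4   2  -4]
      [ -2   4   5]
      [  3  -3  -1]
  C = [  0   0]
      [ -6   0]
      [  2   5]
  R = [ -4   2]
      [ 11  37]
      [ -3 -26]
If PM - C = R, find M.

M = [[0, -1], [0, 5], [1, 3]]

PM = R + C = [[-4, 2], [5, 37], [-1, -21]].
Left-multiplying both sides by P⁻¹ gives M = P⁻¹(R + C).
det P = 6, so P⁻¹ = [[11/6, 7/3, 13/3], [13/6, 8/3, 14/3], [-1, -1, -2]].
M = P⁻¹(R + C) = [[0, -1], [0, 5], [1, 3]].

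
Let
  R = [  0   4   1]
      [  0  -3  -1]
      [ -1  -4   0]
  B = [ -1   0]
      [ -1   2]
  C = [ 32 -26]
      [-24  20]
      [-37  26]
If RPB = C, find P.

P = [[-4, -1], [-5, -3], [1, -1]]

P = R⁻¹CB⁻¹ (apply R⁻¹ on the left and B⁻¹ on the right).
R has determinant 1; R⁻¹ = [[-4, -4, -1], [1, 1, 0], [-3, -4, 0]].
det B = -2, so B⁻¹ = [[-1, 0], [-1/2, 1/2]].
R⁻¹C = [[5, -2], [8, -6], [0, -2]].
P = (R⁻¹C)B⁻¹ = [[-4, -1], [-5, -3], [1, -1]].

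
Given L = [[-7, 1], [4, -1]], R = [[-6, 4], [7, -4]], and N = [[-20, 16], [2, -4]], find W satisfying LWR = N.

Left-multiply by L⁻¹ and right-multiply by R⁻¹: W = L⁻¹NR⁻¹.
det L = 3, so L⁻¹ = [[-1/3, -1/3], [-4/3, -7/3]].
R has determinant -4; R⁻¹ = [[1, 1], [7/4, 3/2]].
L⁻¹N = [[6, -4], [22, -12]].
W = (L⁻¹N)R⁻¹ = [[-1, 0], [1, 4]].

W = [[-1, 0], [1, 4]]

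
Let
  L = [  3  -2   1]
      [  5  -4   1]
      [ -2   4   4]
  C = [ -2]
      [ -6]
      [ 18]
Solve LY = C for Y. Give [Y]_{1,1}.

-1

L is on the left of Y, so left-multiply by L⁻¹: Y = L⁻¹C.
det L = -4; the adjugate gives L⁻¹ = [[5, -3, -1/2], [11/2, -7/2, -1/2], [-3, 2, 1/2]].
Y = L⁻¹C = [[5, -3, -1/2], [11/2, -7/2, -1/2], [-3, 2, 1/2]] · [[-2], [-6], [18]] = [[-1], [1], [3]].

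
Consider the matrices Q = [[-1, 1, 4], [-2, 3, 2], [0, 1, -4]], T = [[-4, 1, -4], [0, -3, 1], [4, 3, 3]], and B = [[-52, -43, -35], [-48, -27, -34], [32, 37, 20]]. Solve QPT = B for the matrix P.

P = [[1, 1, -2], [5, 5, 1], [1, 2, -2]]

Left-multiply by Q⁻¹ and right-multiply by T⁻¹: P = Q⁻¹BT⁻¹.
det Q = -2, so Q⁻¹ = [[7, -4, 5], [4, -2, 3], [1, -1/2, 1/2]].
T has determinant 4; T⁻¹ = [[-3, -15/4, -11/4], [1, 1, 1], [3, 4, 3]].
Q⁻¹B = [[-12, -8, -9], [-16, -7, -12], [-12, -11, -8]].
P = (Q⁻¹B)T⁻¹ = [[1, 1, -2], [5, 5, 1], [1, 2, -2]].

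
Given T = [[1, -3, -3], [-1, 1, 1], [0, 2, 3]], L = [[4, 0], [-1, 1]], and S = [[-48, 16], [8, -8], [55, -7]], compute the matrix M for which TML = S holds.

Isolating M: multiply by T⁻¹ from the left and L⁻¹ from the right, so M = T⁻¹SL⁻¹.
T has determinant -2; T⁻¹ = [[-1/2, -3/2, 0], [-3/2, -3/2, -1], [1, 1, 1]].
det L = 4, so L⁻¹ = [[1/4, 0], [1/4, 1]].
T⁻¹S = [[12, 4], [5, -5], [15, 1]].
M = (T⁻¹S)L⁻¹ = [[4, 4], [0, -5], [4, 1]].

M = [[4, 4], [0, -5], [4, 1]]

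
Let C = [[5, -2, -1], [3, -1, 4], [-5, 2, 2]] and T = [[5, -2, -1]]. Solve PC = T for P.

P = [[1, 0, 0]]

C is on the right of P, so right-multiply by C⁻¹: P = TC⁻¹.
det C = 1; the adjugate gives C⁻¹ = [[-10, 2, -9], [-26, 5, -23], [1, 0, 1]].
P = TC⁻¹ = [[5, -2, -1]] · [[-10, 2, -9], [-26, 5, -23], [1, 0, 1]] = [[1, 0, 0]].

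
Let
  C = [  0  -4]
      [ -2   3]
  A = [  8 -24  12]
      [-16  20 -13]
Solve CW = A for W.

Since C multiplies W on the left, W = C⁻¹A.
C has determinant -8; C⁻¹ = [[-3/8, -1/2], [-1/4, 0]].
W = C⁻¹A = [[-3/8, -1/2], [-1/4, 0]] · [[8, -24, 12], [-16, 20, -13]] = [[5, -1, 2], [-2, 6, -3]].

W = [[5, -1, 2], [-2, 6, -3]]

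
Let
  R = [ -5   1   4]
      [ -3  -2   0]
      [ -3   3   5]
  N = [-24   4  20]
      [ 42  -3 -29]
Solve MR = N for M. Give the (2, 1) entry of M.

-6

R is on the right of M, so right-multiply by R⁻¹: M = NR⁻¹.
R has determinant 5; R⁻¹ = [[-2, 7/5, 8/5], [3, -13/5, -12/5], [-3, 12/5, 13/5]].
M = NR⁻¹ = [[-24, 4, 20], [42, -3, -29]] · [[-2, 7/5, 8/5], [3, -13/5, -12/5], [-3, 12/5, 13/5]] = [[0, 4, 4], [-6, -3, -1]].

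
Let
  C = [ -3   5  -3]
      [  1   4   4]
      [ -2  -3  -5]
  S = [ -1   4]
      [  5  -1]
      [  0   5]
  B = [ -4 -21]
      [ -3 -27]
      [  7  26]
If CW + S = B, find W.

W = [[4, 2], [0, -5], [-3, -2]]

CW = B − S = [[-3, -25], [-8, -26], [7, 21]].
Since C multiplies W on the left, W = C⁻¹(B − S).
det C = -6, so C⁻¹ = [[4/3, -17/3, -16/3], [1/2, -3/2, -3/2], [-5/6, 19/6, 17/6]].
W = C⁻¹(B − S) = [[4, 2], [0, -5], [-3, -2]].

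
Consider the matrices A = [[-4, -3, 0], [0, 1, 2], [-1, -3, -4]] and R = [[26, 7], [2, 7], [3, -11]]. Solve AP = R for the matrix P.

P = [[-5, 2], [-2, -5], [2, 6]]

A is on the left of P, so left-multiply by A⁻¹: P = A⁻¹R.
A has determinant -2; A⁻¹ = [[-1, 6, 3], [1, -8, -4], [-1/2, 9/2, 2]].
P = A⁻¹R = [[-1, 6, 3], [1, -8, -4], [-1/2, 9/2, 2]] · [[26, 7], [2, 7], [3, -11]] = [[-5, 2], [-2, -5], [2, 6]].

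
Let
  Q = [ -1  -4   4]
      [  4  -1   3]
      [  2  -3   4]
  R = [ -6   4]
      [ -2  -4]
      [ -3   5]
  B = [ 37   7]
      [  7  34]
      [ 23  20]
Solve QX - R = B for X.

QX = B + R = [[31, 11], [5, 30], [20, 25]].
Left-multiplying both sides by Q⁻¹ gives X = Q⁻¹(B + R).
det Q = -5, so Q⁻¹ = [[-1, -4/5, 8/5], [2, 12/5, -19/5], [2, 11/5, -17/5]].
X = Q⁻¹(B + R) = [[-3, 5], [-2, -1], [5, 3]].

X = [[-3, 5], [-2, -1], [5, 3]]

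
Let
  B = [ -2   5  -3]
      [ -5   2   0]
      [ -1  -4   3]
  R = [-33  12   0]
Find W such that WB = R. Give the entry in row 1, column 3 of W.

B is on the right of W, so right-multiply by B⁻¹: W = RB⁻¹.
det B = -3, so B⁻¹ = [[-2, 1, -2], [-5, 3, -5], [-22/3, 13/3, -7]].
W = RB⁻¹ = [[-33, 12, 0]] · [[-2, 1, -2], [-5, 3, -5], [-22/3, 13/3, -7]] = [[6, 3, 6]].

6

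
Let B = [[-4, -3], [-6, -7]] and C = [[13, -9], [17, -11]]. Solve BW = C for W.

Left-multiplying both sides by B⁻¹ gives W = B⁻¹C.
B has determinant 10; B⁻¹ = [[-7/10, 3/10], [3/5, -2/5]].
W = B⁻¹C = [[-7/10, 3/10], [3/5, -2/5]] · [[13, -9], [17, -11]] = [[-4, 3], [1, -1]].

W = [[-4, 3], [1, -1]]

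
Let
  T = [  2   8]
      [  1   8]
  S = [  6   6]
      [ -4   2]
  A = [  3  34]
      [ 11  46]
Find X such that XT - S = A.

XT = A + S = [[9, 40], [7, 48]].
Since T sits to the right of X, X = (A + S)T⁻¹.
det T = 8, so T⁻¹ = [[1, -1], [-1/8, 1/4]].
X = (A + S)T⁻¹ = [[4, 1], [1, 5]].

X = [[4, 1], [1, 5]]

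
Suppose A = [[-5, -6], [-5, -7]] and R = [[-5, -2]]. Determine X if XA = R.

X = [[5, -4]]

A is on the right of X, so right-multiply by A⁻¹: X = RA⁻¹.
A has determinant 5; A⁻¹ = [[-7/5, 6/5], [1, -1]].
X = RA⁻¹ = [[-5, -2]] · [[-7/5, 6/5], [1, -1]] = [[5, -4]].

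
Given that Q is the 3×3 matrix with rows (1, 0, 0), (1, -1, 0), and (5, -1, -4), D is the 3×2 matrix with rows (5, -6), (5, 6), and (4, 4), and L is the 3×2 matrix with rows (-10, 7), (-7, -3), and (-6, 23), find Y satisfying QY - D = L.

QY = L + D = [[-5, 1], [-2, 3], [-2, 27]].
Left-multiplying both sides by Q⁻¹ gives Y = Q⁻¹(L + D).
Q has determinant 4; Q⁻¹ = [[1, 0, 0], [1, -1, 0], [1, 1/4, -1/4]].
Y = Q⁻¹(L + D) = [[-5, 1], [-3, -2], [-5, -5]].

Y = [[-5, 1], [-3, -2], [-5, -5]]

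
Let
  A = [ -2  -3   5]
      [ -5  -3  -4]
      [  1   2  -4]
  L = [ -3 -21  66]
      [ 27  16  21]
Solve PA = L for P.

A is on the right of P, so right-multiply by A⁻¹: P = LA⁻¹.
det A = -3, so A⁻¹ = [[-20/3, 2/3, -9], [8, -1, 11], [7/3, -1/3, 3]].
P = LA⁻¹ = [[-3, -21, 66], [27, 16, 21]] · [[-20/3, 2/3, -9], [8, -1, 11], [7/3, -1/3, 3]] = [[6, -3, -6], [-3, -5, -4]].

P = [[6, -3, -6], [-3, -5, -4]]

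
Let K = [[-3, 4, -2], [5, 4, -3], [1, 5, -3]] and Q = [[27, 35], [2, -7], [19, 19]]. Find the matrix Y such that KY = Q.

K is on the left of Y, so left-multiply by K⁻¹: Y = K⁻¹Q.
det K = -3; the adjugate gives K⁻¹ = [[-1, -2/3, 4/3], [-4, -11/3, 19/3], [-7, -19/3, 32/3]].
Y = K⁻¹Q = [[-1, -2/3, 4/3], [-4, -11/3, 19/3], [-7, -19/3, 32/3]] · [[27, 35], [2, -7], [19, 19]] = [[-3, -5], [5, 6], [1, 2]].

Y = [[-3, -5], [5, 6], [1, 2]]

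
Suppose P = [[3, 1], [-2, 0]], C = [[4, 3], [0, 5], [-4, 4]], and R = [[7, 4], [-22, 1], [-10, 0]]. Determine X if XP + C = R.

X = [[1, 0], [-4, 5], [-4, -3]]

XP = R − C = [[3, 1], [-22, -4], [-6, -4]].
P is on the right of X, so right-multiply by P⁻¹: X = (R − C)P⁻¹.
det P = 2; the adjugate gives P⁻¹ = [[0, -1/2], [1, 3/2]].
X = (R − C)P⁻¹ = [[1, 0], [-4, 5], [-4, -3]].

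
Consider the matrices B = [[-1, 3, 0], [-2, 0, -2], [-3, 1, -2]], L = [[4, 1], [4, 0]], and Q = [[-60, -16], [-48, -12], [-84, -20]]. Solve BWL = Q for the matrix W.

Isolating W: multiply by B⁻¹ from the left and L⁻¹ from the right, so W = B⁻¹QL⁻¹.
det B = 4; the adjugate gives B⁻¹ = [[1/2, 3/2, -3/2], [1/2, 1/2, -1/2], [-1/2, -2, 3/2]].
det L = -4; the adjugate gives L⁻¹ = [[0, 1/4], [1, -1]].
B⁻¹Q = [[24, 4], [-12, -4], [0, 2]].
W = (B⁻¹Q)L⁻¹ = [[4, 2], [-4, 1], [2, -2]].

W = [[4, 2], [-4, 1], [2, -2]]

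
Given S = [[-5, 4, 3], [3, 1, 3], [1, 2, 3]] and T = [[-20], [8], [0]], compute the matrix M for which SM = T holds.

Left-multiplying both sides by S⁻¹ gives M = S⁻¹T.
det S = 6; the adjugate gives S⁻¹ = [[-1/2, -1, 3/2], [-1, -3, 4], [5/6, 7/3, -17/6]].
M = S⁻¹T = [[-1/2, -1, 3/2], [-1, -3, 4], [5/6, 7/3, -17/6]] · [[-20], [8], [0]] = [[2], [-4], [2]].

M = [[2], [-4], [2]]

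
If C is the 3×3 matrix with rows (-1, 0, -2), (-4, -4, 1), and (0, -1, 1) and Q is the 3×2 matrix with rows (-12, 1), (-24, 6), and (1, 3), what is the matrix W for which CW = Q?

Left-multiplying both sides by C⁻¹ gives W = C⁻¹Q.
C has determinant -5; C⁻¹ = [[3/5, -2/5, 8/5], [-4/5, 1/5, -9/5], [-4/5, 1/5, -4/5]].
W = C⁻¹Q = [[3/5, -2/5, 8/5], [-4/5, 1/5, -9/5], [-4/5, 1/5, -4/5]] · [[-12, 1], [-24, 6], [1, 3]] = [[4, 3], [3, -5], [4, -2]].

W = [[4, 3], [3, -5], [4, -2]]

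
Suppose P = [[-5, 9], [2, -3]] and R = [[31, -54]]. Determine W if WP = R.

W = [[-5, 3]]

Since P sits to the right of W, W = RP⁻¹.
P has determinant -3; P⁻¹ = [[1, 3], [2/3, 5/3]].
W = RP⁻¹ = [[31, -54]] · [[1, 3], [2/3, 5/3]] = [[-5, 3]].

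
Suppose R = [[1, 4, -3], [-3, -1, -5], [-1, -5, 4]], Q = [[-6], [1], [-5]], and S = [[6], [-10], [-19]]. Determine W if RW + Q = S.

RW = S − Q = [[12], [-11], [-14]].
Since R multiplies W on the left, W = R⁻¹(S − Q).
R has determinant -3; R⁻¹ = [[29/3, 1/3, 23/3], [-17/3, -1/3, -14/3], [-14/3, -1/3, -11/3]].
W = R⁻¹(S − Q) = [[5], [1], [-1]].

W = [[5], [1], [-1]]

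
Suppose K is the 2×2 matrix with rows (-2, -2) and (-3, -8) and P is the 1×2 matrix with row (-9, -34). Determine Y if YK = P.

Right-multiplying both sides by K⁻¹ gives Y = PK⁻¹.
K has determinant 10; K⁻¹ = [[-4/5, 1/5], [3/10, -1/5]].
Y = PK⁻¹ = [[-9, -34]] · [[-4/5, 1/5], [3/10, -1/5]] = [[-3, 5]].

Y = [[-3, 5]]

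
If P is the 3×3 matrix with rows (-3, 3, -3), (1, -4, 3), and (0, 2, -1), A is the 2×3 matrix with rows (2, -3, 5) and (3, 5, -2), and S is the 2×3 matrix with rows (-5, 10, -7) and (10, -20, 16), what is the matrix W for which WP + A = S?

W = [[1, -4, -3], [-1, 4, -3]]

WP = S − A = [[-7, 13, -12], [7, -25, 18]].
P is on the right of W, so right-multiply by P⁻¹: W = (S − A)P⁻¹.
det P = 3; the adjugate gives P⁻¹ = [[-2/3, -1, -1], [1/3, 1, 2], [2/3, 2, 3]].
W = (S − A)P⁻¹ = [[1, -4, -3], [-1, 4, -3]].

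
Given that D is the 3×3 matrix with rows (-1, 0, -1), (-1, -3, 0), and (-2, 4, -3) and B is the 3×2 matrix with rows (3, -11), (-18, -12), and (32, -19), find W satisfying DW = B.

W = [[3, 6], [5, 2], [-6, 5]]

Left-multiplying both sides by D⁻¹ gives W = D⁻¹B.
det D = 1, so D⁻¹ = [[9, -4, -3], [-3, 1, 1], [-10, 4, 3]].
W = D⁻¹B = [[9, -4, -3], [-3, 1, 1], [-10, 4, 3]] · [[3, -11], [-18, -12], [32, -19]] = [[3, 6], [5, 2], [-6, 5]].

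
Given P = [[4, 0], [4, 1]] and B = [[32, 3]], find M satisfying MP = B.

Since P sits to the right of M, M = BP⁻¹.
det P = 4, so P⁻¹ = [[1/4, 0], [-1, 1]].
M = BP⁻¹ = [[32, 3]] · [[1/4, 0], [-1, 1]] = [[5, 3]].

M = [[5, 3]]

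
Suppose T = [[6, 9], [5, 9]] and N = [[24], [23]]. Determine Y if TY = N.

Left-multiplying both sides by T⁻¹ gives Y = T⁻¹N.
det T = 9, so T⁻¹ = [[1, -1], [-5/9, 2/3]].
Y = T⁻¹N = [[1, -1], [-5/9, 2/3]] · [[24], [23]] = [[1], [2]].

Y = [[1], [2]]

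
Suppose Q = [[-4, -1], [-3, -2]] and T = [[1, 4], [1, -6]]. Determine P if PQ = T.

Since Q sits to the right of P, P = TQ⁻¹.
det Q = 5; the adjugate gives Q⁻¹ = [[-2/5, 1/5], [3/5, -4/5]].
P = TQ⁻¹ = [[1, 4], [1, -6]] · [[-2/5, 1/5], [3/5, -4/5]] = [[2, -3], [-4, 5]].

P = [[2, -3], [-4, 5]]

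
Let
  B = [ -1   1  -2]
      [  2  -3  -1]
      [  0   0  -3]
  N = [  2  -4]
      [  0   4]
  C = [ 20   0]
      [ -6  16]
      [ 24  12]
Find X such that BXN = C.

X = [[1, 4], [3, 4], [-4, -5]]

Left-multiply by B⁻¹ and right-multiply by N⁻¹: X = B⁻¹CN⁻¹.
B has determinant -3; B⁻¹ = [[-3, -1, 7/3], [-2, -1, 5/3], [0, 0, -1/3]].
det N = 8; the adjugate gives N⁻¹ = [[1/2, 1/2], [0, 1/4]].
B⁻¹C = [[2, 12], [6, 4], [-8, -4]].
X = (B⁻¹C)N⁻¹ = [[1, 4], [3, 4], [-4, -5]].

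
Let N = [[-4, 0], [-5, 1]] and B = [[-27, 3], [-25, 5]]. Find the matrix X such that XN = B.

X = [[3, 3], [0, 5]]

Right-multiplying both sides by N⁻¹ gives X = BN⁻¹.
N has determinant -4; N⁻¹ = [[-1/4, 0], [-5/4, 1]].
X = BN⁻¹ = [[-27, 3], [-25, 5]] · [[-1/4, 0], [-5/4, 1]] = [[3, 3], [0, 5]].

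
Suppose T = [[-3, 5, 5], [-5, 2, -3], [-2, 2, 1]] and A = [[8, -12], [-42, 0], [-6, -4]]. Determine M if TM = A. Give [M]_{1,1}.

4

T is on the left of M, so left-multiply by T⁻¹: M = T⁻¹A.
T has determinant 1; T⁻¹ = [[8, 5, -25], [11, 7, -34], [-6, -4, 19]].
M = T⁻¹A = [[8, 5, -25], [11, 7, -34], [-6, -4, 19]] · [[8, -12], [-42, 0], [-6, -4]] = [[4, 4], [-2, 4], [6, -4]].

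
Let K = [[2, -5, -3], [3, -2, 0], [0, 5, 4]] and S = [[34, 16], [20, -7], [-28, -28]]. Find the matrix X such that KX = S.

X = [[4, -5], [-4, -4], [-2, -2]]

K is on the left of X, so left-multiply by K⁻¹: X = K⁻¹S.
det K = -1, so K⁻¹ = [[8, -5, 6], [12, -8, 9], [-15, 10, -11]].
X = K⁻¹S = [[8, -5, 6], [12, -8, 9], [-15, 10, -11]] · [[34, 16], [20, -7], [-28, -28]] = [[4, -5], [-4, -4], [-2, -2]].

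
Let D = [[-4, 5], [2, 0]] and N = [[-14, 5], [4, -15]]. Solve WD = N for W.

W = [[1, -5], [-3, -4]]

Since D sits to the right of W, W = ND⁻¹.
det D = -10, so D⁻¹ = [[0, 1/2], [1/5, 2/5]].
W = ND⁻¹ = [[-14, 5], [4, -15]] · [[0, 1/2], [1/5, 2/5]] = [[1, -5], [-3, -4]].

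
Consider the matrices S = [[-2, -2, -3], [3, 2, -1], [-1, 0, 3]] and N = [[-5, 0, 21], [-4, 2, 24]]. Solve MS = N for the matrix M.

M = [[-6, -6, -1], [-4, -3, 3]]

S is on the right of M, so right-multiply by S⁻¹: M = NS⁻¹.
det S = -2; the adjugate gives S⁻¹ = [[-3, -3, -4], [4, 9/2, 11/2], [-1, -1, -1]].
M = NS⁻¹ = [[-5, 0, 21], [-4, 2, 24]] · [[-3, -3, -4], [4, 9/2, 11/2], [-1, -1, -1]] = [[-6, -6, -1], [-4, -3, 3]].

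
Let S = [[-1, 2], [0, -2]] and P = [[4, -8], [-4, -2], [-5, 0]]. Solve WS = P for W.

W = [[-4, 0], [4, 5], [5, 5]]

Since S sits to the right of W, W = PS⁻¹.
S has determinant 2; S⁻¹ = [[-1, -1], [0, -1/2]].
W = PS⁻¹ = [[4, -8], [-4, -2], [-5, 0]] · [[-1, -1], [0, -1/2]] = [[-4, 0], [4, 5], [5, 5]].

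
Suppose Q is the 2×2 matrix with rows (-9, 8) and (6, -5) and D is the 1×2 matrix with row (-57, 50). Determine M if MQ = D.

Since Q sits to the right of M, M = DQ⁻¹.
Q has determinant -3; Q⁻¹ = [[5/3, 8/3], [2, 3]].
M = DQ⁻¹ = [[-57, 50]] · [[5/3, 8/3], [2, 3]] = [[5, -2]].

M = [[5, -2]]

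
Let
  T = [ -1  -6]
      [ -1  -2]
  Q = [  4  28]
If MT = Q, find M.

M = [[-5, 1]]

Right-multiplying both sides by T⁻¹ gives M = QT⁻¹.
det T = -4, so T⁻¹ = [[1/2, -3/2], [-1/4, 1/4]].
M = QT⁻¹ = [[4, 28]] · [[1/2, -3/2], [-1/4, 1/4]] = [[-5, 1]].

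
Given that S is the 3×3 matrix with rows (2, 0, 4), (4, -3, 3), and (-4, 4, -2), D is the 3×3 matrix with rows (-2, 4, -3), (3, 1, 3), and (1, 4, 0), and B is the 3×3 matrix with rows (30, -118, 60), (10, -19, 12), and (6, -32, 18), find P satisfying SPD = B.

P = S⁻¹BD⁻¹ (apply S⁻¹ on the left and D⁻¹ on the right).
det S = 4; the adjugate gives S⁻¹ = [[-3/2, 4, 3], [-1, 3, 5/2], [1, -2, -3/2]].
D has determinant 3; D⁻¹ = [[-4, -4, 5], [1, 1, -1], [11/3, 4, -14/3]].
S⁻¹B = [[13, 5, 12], [15, -19, 21], [1, -32, 9]].
P = (S⁻¹B)D⁻¹ = [[-3, 1, 4], [-2, 5, -4], [-3, 0, -5]].

P = [[-3, 1, 4], [-2, 5, -4], [-3, 0, -5]]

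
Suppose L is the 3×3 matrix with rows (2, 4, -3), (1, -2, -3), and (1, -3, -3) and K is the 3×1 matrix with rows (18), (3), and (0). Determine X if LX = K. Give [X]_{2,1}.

L is on the left of X, so left-multiply by L⁻¹: X = L⁻¹K.
L has determinant -3; L⁻¹ = [[1, -7, 6], [0, 1, -1], [1/3, -10/3, 8/3]].
X = L⁻¹K = [[1, -7, 6], [0, 1, -1], [1/3, -10/3, 8/3]] · [[18], [3], [0]] = [[-3], [3], [-4]].

3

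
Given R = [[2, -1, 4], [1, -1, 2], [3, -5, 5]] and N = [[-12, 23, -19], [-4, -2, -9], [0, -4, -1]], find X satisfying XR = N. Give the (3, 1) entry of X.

-2

R is on the right of X, so right-multiply by R⁻¹: X = NR⁻¹.
det R = 1, so R⁻¹ = [[5, -15, 2], [1, -2, 0], [-2, 7, -1]].
X = NR⁻¹ = [[-12, 23, -19], [-4, -2, -9], [0, -4, -1]] · [[5, -15, 2], [1, -2, 0], [-2, 7, -1]] = [[1, 1, -5], [-4, 1, 1], [-2, 1, 1]].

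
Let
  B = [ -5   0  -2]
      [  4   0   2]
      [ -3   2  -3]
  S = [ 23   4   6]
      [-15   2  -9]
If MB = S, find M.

M = [[-5, 1, 2], [0, -3, 1]]

Since B sits to the right of M, M = SB⁻¹.
det B = 4, so B⁻¹ = [[-1, -1, 0], [3/2, 9/4, 1/2], [2, 5/2, 0]].
M = SB⁻¹ = [[23, 4, 6], [-15, 2, -9]] · [[-1, -1, 0], [3/2, 9/4, 1/2], [2, 5/2, 0]] = [[-5, 1, 2], [0, -3, 1]].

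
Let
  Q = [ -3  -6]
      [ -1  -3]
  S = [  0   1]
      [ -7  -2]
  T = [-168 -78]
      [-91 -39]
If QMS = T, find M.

M = [[4, 2], [3, -5]]

Left-multiply by Q⁻¹ and right-multiply by S⁻¹: M = Q⁻¹TS⁻¹.
det Q = 3; the adjugate gives Q⁻¹ = [[-1, 2], [1/3, -1]].
det S = 7; the adjugate gives S⁻¹ = [[-2/7, -1/7], [1, 0]].
Q⁻¹T = [[-14, 0], [35, 13]].
M = (Q⁻¹T)S⁻¹ = [[4, 2], [3, -5]].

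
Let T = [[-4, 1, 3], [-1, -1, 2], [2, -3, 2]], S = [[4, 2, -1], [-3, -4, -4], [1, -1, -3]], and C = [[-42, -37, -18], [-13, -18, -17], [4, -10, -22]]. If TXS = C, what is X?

X = [[1, 1, -2], [0, 2, -4], [-5, -1, 5]]

X = T⁻¹CS⁻¹ (apply T⁻¹ on the left and S⁻¹ on the right).
det T = 5; the adjugate gives T⁻¹ = [[4/5, -11/5, 1], [6/5, -14/5, 1], [1, -2, 1]].
S has determinant -1; S⁻¹ = [[-8, -7, 12], [13, 11, -19], [-7, -6, 10]].
T⁻¹C = [[-1, 0, 1], [-10, -4, 4], [-12, -11, -6]].
X = (T⁻¹C)S⁻¹ = [[1, 1, -2], [0, 2, -4], [-5, -1, 5]].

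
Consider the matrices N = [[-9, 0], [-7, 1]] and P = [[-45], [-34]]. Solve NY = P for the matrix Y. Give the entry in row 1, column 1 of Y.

Since N multiplies Y on the left, Y = N⁻¹P.
N has determinant -9; N⁻¹ = [[-1/9, 0], [-7/9, 1]].
Y = N⁻¹P = [[-1/9, 0], [-7/9, 1]] · [[-45], [-34]] = [[5], [1]].

5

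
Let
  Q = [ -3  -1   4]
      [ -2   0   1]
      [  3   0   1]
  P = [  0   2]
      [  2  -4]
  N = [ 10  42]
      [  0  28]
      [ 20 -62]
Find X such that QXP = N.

X = Q⁻¹NP⁻¹ (apply Q⁻¹ on the left and P⁻¹ on the right).
Q has determinant -5; Q⁻¹ = [[0, -1/5, 1/5], [-1, 3, 1], [0, 3/5, 2/5]].
det P = -4; the adjugate gives P⁻¹ = [[1, 1/2], [1/2, 0]].
Q⁻¹N = [[4, -18], [10, -20], [8, -8]].
X = (Q⁻¹N)P⁻¹ = [[-5, 2], [0, 5], [4, 4]].

X = [[-5, 2], [0, 5], [4, 4]]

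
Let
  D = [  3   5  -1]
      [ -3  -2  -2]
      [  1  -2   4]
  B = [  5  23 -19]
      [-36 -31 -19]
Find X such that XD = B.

Right-multiplying both sides by D⁻¹ gives X = BD⁻¹.
det D = 6, so D⁻¹ = [[-2, -3, -2], [5/3, 13/6, 3/2], [4/3, 11/6, 3/2]].
X = BD⁻¹ = [[5, 23, -19], [-36, -31, -19]] · [[-2, -3, -2], [5/3, 13/6, 3/2], [4/3, 11/6, 3/2]] = [[3, 0, -4], [-5, 6, -3]].

X = [[3, 0, -4], [-5, 6, -3]]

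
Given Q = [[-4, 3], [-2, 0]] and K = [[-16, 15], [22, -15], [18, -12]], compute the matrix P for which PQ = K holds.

P = [[5, -2], [-5, -1], [-4, -1]]

Since Q sits to the right of P, P = KQ⁻¹.
Q has determinant 6; Q⁻¹ = [[0, -1/2], [1/3, -2/3]].
P = KQ⁻¹ = [[-16, 15], [22, -15], [18, -12]] · [[0, -1/2], [1/3, -2/3]] = [[5, -2], [-5, -1], [-4, -1]].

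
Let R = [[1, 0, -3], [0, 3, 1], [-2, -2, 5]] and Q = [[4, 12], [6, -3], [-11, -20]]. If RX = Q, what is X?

X = [[-5, -6], [3, 1], [-3, -6]]

R is on the left of X, so left-multiply by R⁻¹: X = R⁻¹Q.
det R = -1; the adjugate gives R⁻¹ = [[-17, -6, -9], [2, 1, 1], [-6, -2, -3]].
X = R⁻¹Q = [[-17, -6, -9], [2, 1, 1], [-6, -2, -3]] · [[4, 12], [6, -3], [-11, -20]] = [[-5, -6], [3, 1], [-3, -6]].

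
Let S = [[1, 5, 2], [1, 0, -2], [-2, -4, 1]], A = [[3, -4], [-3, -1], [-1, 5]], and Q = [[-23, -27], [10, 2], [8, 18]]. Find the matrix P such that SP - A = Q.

SP = Q + A = [[-20, -31], [7, 1], [7, 23]].
Left-multiplying both sides by S⁻¹ gives P = S⁻¹(Q + A).
det S = -1, so S⁻¹ = [[8, 13, 10], [-3, -5, -4], [4, 6, 5]].
P = S⁻¹(Q + A) = [[1, -5], [-3, -4], [-3, -3]].

P = [[1, -5], [-3, -4], [-3, -3]]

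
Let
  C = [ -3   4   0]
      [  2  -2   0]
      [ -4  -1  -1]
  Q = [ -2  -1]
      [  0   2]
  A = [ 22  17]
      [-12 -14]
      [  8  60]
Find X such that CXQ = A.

X = [[1, -5], [-2, -3], [2, -5]]

X = C⁻¹AQ⁻¹ (apply C⁻¹ on the left and Q⁻¹ on the right).
C has determinant 2; C⁻¹ = [[1, 2, 0], [1, 3/2, 0], [-5, -19/2, -1]].
det Q = -4, so Q⁻¹ = [[-1/2, -1/4], [0, 1/2]].
C⁻¹A = [[-2, -11], [4, -4], [-4, -12]].
X = (C⁻¹A)Q⁻¹ = [[1, -5], [-2, -3], [2, -5]].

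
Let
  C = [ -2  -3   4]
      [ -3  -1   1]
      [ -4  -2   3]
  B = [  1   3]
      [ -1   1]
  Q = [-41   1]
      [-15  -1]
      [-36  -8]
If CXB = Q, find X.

X = [[1, -1], [-4, -3], [-5, 5]]

X = C⁻¹QB⁻¹ (apply C⁻¹ on the left and B⁻¹ on the right).
C has determinant -5; C⁻¹ = [[1/5, -1/5, -1/5], [-1, -2, 2], [-2/5, -8/5, 7/5]].
det B = 4, so B⁻¹ = [[1/4, -3/4], [1/4, 1/4]].
C⁻¹Q = [[2, 2], [-1, -15], [-10, -10]].
X = (C⁻¹Q)B⁻¹ = [[1, -1], [-4, -3], [-5, 5]].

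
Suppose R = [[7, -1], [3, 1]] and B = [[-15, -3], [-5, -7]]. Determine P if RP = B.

P = [[-2, -1], [1, -4]]

R is on the left of P, so left-multiply by R⁻¹: P = R⁻¹B.
det R = 10; the adjugate gives R⁻¹ = [[1/10, 1/10], [-3/10, 7/10]].
P = R⁻¹B = [[1/10, 1/10], [-3/10, 7/10]] · [[-15, -3], [-5, -7]] = [[-2, -1], [1, -4]].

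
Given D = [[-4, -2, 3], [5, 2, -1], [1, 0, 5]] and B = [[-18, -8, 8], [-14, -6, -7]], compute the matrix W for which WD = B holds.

Since D sits to the right of W, W = BD⁻¹.
det D = 6, so D⁻¹ = [[5/3, 5/3, -2/3], [-13/3, -23/6, 11/6], [-1/3, -1/3, 1/3]].
W = BD⁻¹ = [[-18, -8, 8], [-14, -6, -7]] · [[5/3, 5/3, -2/3], [-13/3, -23/6, 11/6], [-1/3, -1/3, 1/3]] = [[2, -2, 0], [5, 2, -4]].

W = [[2, -2, 0], [5, 2, -4]]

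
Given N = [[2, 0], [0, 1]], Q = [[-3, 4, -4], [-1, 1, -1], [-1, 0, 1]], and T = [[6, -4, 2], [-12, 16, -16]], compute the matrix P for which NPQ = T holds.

P = N⁻¹TQ⁻¹ (apply N⁻¹ on the left and Q⁻¹ on the right).
N has determinant 2; N⁻¹ = [[1/2, 0], [0, 1]].
det Q = 1; the adjugate gives Q⁻¹ = [[1, -4, 0], [2, -7, 1], [1, -4, 1]].
N⁻¹T = [[3, -2, 1], [-12, 16, -16]].
P = (N⁻¹T)Q⁻¹ = [[0, -2, -1], [4, 0, 0]].

P = [[0, -2, -1], [4, 0, 0]]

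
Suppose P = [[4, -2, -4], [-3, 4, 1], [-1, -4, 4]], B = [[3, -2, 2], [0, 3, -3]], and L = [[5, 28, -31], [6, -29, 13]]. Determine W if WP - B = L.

W = [[3, 3, -5], [1, -2, 4]]

WP = L + B = [[8, 26, -29], [6, -26, 10]].
P is on the right of W, so right-multiply by P⁻¹: W = (L + B)P⁻¹.
det P = -6, so P⁻¹ = [[-10/3, -4, -7/3], [-11/6, -2, -4/3], [-8/3, -3, -5/3]].
W = (L + B)P⁻¹ = [[3, 3, -5], [1, -2, 4]].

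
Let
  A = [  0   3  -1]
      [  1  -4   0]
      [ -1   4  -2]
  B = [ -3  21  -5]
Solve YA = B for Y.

Y = [[3, -2, 1]]

Right-multiplying both sides by A⁻¹ gives Y = BA⁻¹.
det A = 6; the adjugate gives A⁻¹ = [[4/3, 1/3, -2/3], [1/3, -1/6, -1/6], [0, -1/2, -1/2]].
Y = BA⁻¹ = [[-3, 21, -5]] · [[4/3, 1/3, -2/3], [1/3, -1/6, -1/6], [0, -1/2, -1/2]] = [[3, -2, 1]].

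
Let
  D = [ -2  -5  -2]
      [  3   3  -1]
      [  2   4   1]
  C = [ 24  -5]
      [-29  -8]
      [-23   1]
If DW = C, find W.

Left-multiplying both sides by D⁻¹ gives W = D⁻¹C.
det D = -1; the adjugate gives D⁻¹ = [[-7, 3, -11], [5, -2, 8], [-6, 2, -9]].
W = D⁻¹C = [[-7, 3, -11], [5, -2, 8], [-6, 2, -9]] · [[24, -5], [-29, -8], [-23, 1]] = [[-2, 0], [-6, -1], [5, 5]].

W = [[-2, 0], [-6, -1], [5, 5]]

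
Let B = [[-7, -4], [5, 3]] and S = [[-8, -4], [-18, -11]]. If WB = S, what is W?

W = [[4, 4], [-1, -5]]

Right-multiplying both sides by B⁻¹ gives W = SB⁻¹.
det B = -1, so B⁻¹ = [[-3, -4], [5, 7]].
W = SB⁻¹ = [[-8, -4], [-18, -11]] · [[-3, -4], [5, 7]] = [[4, 4], [-1, -5]].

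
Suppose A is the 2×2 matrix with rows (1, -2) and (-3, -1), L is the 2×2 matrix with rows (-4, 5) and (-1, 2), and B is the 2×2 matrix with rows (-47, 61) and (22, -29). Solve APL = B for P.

P = [[3, 1], [-4, -1]]

Left-multiply by A⁻¹ and right-multiply by L⁻¹: P = A⁻¹BL⁻¹.
A has determinant -7; A⁻¹ = [[1/7, -2/7], [-3/7, -1/7]].
L has determinant -3; L⁻¹ = [[-2/3, 5/3], [-1/3, 4/3]].
A⁻¹B = [[-13, 17], [17, -22]].
P = (A⁻¹B)L⁻¹ = [[3, 1], [-4, -1]].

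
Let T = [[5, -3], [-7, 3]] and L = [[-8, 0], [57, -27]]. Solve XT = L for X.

Right-multiplying both sides by T⁻¹ gives X = LT⁻¹.
det T = -6; the adjugate gives T⁻¹ = [[-1/2, -1/2], [-7/6, -5/6]].
X = LT⁻¹ = [[-8, 0], [57, -27]] · [[-1/2, -1/2], [-7/6, -5/6]] = [[4, 4], [3, -6]].

X = [[4, 4], [3, -6]]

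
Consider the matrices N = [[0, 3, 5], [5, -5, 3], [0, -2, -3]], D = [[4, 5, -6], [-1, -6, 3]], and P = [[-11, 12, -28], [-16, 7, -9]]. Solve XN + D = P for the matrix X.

XN = P − D = [[-15, 7, -22], [-15, 13, -12]].
N is on the right of X, so right-multiply by N⁻¹: X = (P − D)N⁻¹.
det N = -5, so N⁻¹ = [[-21/5, 1/5, -34/5], [-3, 0, -5], [2, 0, 3]].
X = (P − D)N⁻¹ = [[-2, -3, 1], [0, -3, 1]].

X = [[-2, -3, 1], [0, -3, 1]]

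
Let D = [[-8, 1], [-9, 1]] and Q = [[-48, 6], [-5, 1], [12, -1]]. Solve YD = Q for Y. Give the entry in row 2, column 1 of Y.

Right-multiplying both sides by D⁻¹ gives Y = QD⁻¹.
det D = 1, so D⁻¹ = [[1, -1], [9, -8]].
Y = QD⁻¹ = [[-48, 6], [-5, 1], [12, -1]] · [[1, -1], [9, -8]] = [[6, 0], [4, -3], [3, -4]].

4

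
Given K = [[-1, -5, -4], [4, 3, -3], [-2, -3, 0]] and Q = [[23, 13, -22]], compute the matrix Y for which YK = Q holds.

Y = [[1, 6, 0]]

Since K sits to the right of Y, Y = QK⁻¹.
det K = 3, so K⁻¹ = [[-3, 4, 9], [2, -8/3, -19/3], [-2, 7/3, 17/3]].
Y = QK⁻¹ = [[23, 13, -22]] · [[-3, 4, 9], [2, -8/3, -19/3], [-2, 7/3, 17/3]] = [[1, 6, 0]].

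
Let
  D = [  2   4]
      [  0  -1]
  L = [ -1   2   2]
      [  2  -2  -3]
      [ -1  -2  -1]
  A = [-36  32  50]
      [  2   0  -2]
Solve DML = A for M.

M = D⁻¹AL⁻¹ (apply D⁻¹ on the left and L⁻¹ on the right).
det D = -2, so D⁻¹ = [[1/2, 2], [0, -1]].
det L = 2; the adjugate gives L⁻¹ = [[-2, -1, -1], [5/2, 3/2, 1/2], [-3, -2, -1]].
D⁻¹A = [[-14, 16, 21], [-2, 0, 2]].
M = (D⁻¹A)L⁻¹ = [[5, -4, 1], [-2, -2, 0]].

M = [[5, -4, 1], [-2, -2, 0]]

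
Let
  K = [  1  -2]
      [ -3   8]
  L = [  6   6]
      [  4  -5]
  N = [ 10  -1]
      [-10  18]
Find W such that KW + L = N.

KW = N − L = [[4, -7], [-14, 23]].
Since K multiplies W on the left, W = K⁻¹(N − L).
det K = 2, so K⁻¹ = [[4, 1], [3/2, 1/2]].
W = K⁻¹(N − L) = [[2, -5], [-1, 1]].

W = [[2, -5], [-1, 1]]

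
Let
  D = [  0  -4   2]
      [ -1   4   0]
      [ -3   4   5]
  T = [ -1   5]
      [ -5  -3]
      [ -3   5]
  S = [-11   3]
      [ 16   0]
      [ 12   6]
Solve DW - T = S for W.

W = [[1, 3], [3, 0], [0, 4]]

DW = S + T = [[-12, 8], [11, -3], [9, 11]].
D is on the left of W, so left-multiply by D⁻¹: W = D⁻¹(S + T).
det D = -4, so D⁻¹ = [[-5, -7, 2], [-5/4, -3/2, 1/2], [-2, -3, 1]].
W = D⁻¹(S + T) = [[1, 3], [3, 0], [0, 4]].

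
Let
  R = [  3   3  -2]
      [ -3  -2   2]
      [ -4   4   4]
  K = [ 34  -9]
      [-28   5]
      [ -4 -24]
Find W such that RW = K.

Left-multiplying both sides by R⁻¹ gives W = R⁻¹K.
det R = 4; the adjugate gives R⁻¹ = [[-4, -5, 1/2], [1, 1, 0], [-5, -6, 3/4]].
W = R⁻¹K = [[-4, -5, 1/2], [1, 1, 0], [-5, -6, 3/4]] · [[34, -9], [-28, 5], [-4, -24]] = [[2, -1], [6, -4], [-5, -3]].

W = [[2, -1], [6, -4], [-5, -3]]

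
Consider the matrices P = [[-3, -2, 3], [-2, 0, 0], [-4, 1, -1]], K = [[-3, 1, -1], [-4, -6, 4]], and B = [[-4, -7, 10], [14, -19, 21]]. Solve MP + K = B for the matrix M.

M = [[3, 0, -2], [4, -5, -5]]

MP = B − K = [[-1, -8, 11], [18, -13, 17]].
Since P sits to the right of M, M = (B − K)P⁻¹.
det P = -2; the adjugate gives P⁻¹ = [[0, -1/2, 0], [1, -15/2, 3], [1, -11/2, 2]].
M = (B − K)P⁻¹ = [[3, 0, -2], [4, -5, -5]].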